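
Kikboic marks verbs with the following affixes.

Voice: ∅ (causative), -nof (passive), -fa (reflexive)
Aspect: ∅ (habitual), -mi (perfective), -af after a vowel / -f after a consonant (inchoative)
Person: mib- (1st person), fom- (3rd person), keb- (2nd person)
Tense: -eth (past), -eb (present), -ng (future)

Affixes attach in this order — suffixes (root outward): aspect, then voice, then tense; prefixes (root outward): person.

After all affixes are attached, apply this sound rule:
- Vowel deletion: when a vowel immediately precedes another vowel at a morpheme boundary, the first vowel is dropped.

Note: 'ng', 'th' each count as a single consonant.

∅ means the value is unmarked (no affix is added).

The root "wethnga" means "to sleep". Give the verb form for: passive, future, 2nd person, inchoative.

Attach aspect inchoative -af (after vowel 'a') → wethngaaf.
Attach person 2nd person keb- → kebwethngaaf.
Attach voice passive -nof → kebwethngaafnof.
Attach tense future -ng → kebwethngaafnofng.
Apply vowel deletion: kebwethngaafnofng → kebwethngafnofng.

kebwethngafnofng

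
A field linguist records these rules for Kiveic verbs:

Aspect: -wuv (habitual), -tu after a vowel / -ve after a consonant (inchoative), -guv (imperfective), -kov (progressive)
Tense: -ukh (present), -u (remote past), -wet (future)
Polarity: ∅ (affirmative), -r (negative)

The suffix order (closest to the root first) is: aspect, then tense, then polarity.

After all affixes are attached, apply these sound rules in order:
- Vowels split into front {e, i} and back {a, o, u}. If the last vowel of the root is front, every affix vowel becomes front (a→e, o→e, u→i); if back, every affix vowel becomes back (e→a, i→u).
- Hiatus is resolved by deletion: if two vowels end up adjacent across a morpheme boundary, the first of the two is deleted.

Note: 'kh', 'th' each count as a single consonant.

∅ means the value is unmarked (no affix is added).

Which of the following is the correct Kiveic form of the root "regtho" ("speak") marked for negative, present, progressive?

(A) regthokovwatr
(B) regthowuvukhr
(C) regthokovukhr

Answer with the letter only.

C

Attach aspect progressive -kov → regthokov.
Attach tense present -ukh → regthokovukh.
Attach polarity negative -r → regthokovukhr.
Vowel harmony: no change.
Vowel deletion: no change.
So the correct form is regthokovukhr, option (C).
(B) regthowuvukhr is wrong: it uses habitual instead of progressive for aspect.
(A) regthokovwatr is wrong: it uses future instead of present for tense.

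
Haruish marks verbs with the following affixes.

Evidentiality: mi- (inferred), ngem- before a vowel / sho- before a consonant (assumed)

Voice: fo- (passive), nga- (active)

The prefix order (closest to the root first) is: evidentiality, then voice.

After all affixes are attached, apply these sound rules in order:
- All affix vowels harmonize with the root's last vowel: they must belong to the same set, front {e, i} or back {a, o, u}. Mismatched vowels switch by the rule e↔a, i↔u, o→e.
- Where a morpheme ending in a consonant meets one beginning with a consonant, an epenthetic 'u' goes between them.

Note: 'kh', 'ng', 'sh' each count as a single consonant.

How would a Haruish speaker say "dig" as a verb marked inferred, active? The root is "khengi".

Attach evidentiality inferred mi- → mikhengi.
Attach voice active nga- → ngamikhengi.
Apply vowel harmony: ngamikhengi → ngemikhengi.
Epenthesis: no change.

ngemikhengi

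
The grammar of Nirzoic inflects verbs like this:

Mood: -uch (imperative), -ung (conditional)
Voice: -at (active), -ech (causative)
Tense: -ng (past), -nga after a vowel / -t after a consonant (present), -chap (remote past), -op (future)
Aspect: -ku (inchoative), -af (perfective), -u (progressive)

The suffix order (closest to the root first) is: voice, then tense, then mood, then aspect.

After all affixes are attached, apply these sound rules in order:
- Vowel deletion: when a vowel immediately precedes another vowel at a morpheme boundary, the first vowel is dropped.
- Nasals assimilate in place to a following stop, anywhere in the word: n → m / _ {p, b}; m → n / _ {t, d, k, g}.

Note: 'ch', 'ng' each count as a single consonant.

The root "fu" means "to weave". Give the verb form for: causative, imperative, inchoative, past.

fechnguchku

Attach voice causative -ech → fuech.
Attach tense past -ng → fuechng.
Attach mood imperative -uch → fuechnguch.
Attach aspect inchoative -ku → fuechnguchku.
Apply vowel deletion: fuechnguchku → fechnguchku.
Nasal assimilation: no change.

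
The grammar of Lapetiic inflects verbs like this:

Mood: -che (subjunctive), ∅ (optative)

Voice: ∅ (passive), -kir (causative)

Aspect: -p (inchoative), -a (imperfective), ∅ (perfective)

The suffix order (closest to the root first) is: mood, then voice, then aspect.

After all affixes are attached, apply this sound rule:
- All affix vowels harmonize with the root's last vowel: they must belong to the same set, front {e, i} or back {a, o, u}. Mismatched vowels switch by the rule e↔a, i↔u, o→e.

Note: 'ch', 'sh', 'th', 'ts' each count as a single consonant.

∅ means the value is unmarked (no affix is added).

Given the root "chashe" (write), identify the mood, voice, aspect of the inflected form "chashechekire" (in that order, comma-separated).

subjunctive, causative, imperfective

Segment: chashe-che-kir-a.
mood: -che → subjunctive.
voice: -kir → causative.
aspect: -a → imperfective.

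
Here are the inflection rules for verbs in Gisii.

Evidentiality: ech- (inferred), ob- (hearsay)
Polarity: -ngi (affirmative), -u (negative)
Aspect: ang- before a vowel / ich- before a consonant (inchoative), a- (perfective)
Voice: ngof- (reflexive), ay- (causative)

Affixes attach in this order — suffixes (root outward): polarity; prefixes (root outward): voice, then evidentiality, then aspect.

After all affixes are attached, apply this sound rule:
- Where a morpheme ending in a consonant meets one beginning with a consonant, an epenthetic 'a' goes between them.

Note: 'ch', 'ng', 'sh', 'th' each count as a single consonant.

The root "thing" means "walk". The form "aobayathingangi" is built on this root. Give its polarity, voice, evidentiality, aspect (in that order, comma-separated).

Segment: a-ob-ay-thing-ngi.
polarity: -ngi → affirmative.
voice: ay- → causative.
evidentiality: ob- → hearsay.
aspect: a- → perfective.

affirmative, causative, hearsay, perfective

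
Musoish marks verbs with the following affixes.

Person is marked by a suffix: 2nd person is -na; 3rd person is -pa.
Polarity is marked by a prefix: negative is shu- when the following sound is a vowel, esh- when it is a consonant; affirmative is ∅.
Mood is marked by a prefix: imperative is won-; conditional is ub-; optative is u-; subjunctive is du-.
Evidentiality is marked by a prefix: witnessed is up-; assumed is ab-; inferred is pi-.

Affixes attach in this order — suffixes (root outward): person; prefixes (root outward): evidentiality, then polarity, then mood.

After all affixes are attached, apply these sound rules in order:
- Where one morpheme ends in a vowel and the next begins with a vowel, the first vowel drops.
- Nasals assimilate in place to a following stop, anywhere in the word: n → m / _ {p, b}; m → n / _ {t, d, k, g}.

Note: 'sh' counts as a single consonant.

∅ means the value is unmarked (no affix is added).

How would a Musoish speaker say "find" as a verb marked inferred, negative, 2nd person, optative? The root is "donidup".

Attach evidentiality inferred pi- → pidonidup.
Attach polarity negative esh- (before consonant 'p') → eshpidonidup.
Attach mood optative u- → ueshpidonidup.
Attach person 2nd person -na → ueshpidonidupna.
Apply vowel deletion: ueshpidonidupna → eshpidonidupna.
Nasal assimilation: no change.

eshpidonidupna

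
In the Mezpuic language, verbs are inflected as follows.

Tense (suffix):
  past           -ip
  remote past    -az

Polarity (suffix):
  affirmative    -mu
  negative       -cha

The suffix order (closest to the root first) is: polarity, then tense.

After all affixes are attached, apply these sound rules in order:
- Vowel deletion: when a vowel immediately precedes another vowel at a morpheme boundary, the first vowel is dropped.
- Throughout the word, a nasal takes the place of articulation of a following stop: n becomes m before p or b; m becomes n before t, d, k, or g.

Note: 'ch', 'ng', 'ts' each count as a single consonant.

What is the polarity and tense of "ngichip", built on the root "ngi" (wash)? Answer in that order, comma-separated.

negative, past

Segment: ngi-cha-ip.
polarity: -cha → negative.
tense: -ip → past.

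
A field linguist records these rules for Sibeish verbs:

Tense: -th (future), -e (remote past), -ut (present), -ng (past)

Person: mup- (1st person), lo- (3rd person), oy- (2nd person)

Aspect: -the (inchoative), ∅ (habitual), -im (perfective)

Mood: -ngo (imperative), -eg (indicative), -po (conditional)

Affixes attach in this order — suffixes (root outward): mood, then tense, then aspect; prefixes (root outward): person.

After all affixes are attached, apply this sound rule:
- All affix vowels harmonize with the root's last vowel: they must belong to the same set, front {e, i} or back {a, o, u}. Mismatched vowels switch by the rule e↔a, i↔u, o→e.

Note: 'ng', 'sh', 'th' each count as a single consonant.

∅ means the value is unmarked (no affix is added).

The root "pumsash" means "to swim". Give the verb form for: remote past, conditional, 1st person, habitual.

Attach person 1st person mup- → muppumsash.
Attach mood conditional -po → muppumsashpo.
Attach tense remote past -e → muppumsashpoe.
aspect = habitual: zero marking, form stays muppumsashpoe.
Apply vowel harmony: muppumsashpoe → muppumsashpoa.

muppumsashpoa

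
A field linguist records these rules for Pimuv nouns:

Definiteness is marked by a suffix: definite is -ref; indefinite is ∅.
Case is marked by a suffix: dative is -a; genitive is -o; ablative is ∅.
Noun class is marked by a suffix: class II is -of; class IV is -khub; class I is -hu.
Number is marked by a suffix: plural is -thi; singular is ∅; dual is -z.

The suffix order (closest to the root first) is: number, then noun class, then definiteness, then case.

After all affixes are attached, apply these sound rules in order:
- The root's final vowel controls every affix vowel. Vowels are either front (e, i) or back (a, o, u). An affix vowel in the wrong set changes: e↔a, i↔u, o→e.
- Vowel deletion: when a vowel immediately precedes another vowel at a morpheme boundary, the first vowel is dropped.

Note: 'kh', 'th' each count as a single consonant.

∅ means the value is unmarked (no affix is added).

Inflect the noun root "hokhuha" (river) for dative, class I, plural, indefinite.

Attach number plural -thi → hokhuhathi.
Attach noun class class I -hu → hokhuhathihu.
definiteness = indefinite: zero marking, form stays hokhuhathihu.
Attach case dative -a → hokhuhathihua.
Apply vowel harmony: hokhuhathihua → hokhuhathuhua.
Apply vowel deletion: hokhuhathuhua → hokhuhathuha.

hokhuhathuha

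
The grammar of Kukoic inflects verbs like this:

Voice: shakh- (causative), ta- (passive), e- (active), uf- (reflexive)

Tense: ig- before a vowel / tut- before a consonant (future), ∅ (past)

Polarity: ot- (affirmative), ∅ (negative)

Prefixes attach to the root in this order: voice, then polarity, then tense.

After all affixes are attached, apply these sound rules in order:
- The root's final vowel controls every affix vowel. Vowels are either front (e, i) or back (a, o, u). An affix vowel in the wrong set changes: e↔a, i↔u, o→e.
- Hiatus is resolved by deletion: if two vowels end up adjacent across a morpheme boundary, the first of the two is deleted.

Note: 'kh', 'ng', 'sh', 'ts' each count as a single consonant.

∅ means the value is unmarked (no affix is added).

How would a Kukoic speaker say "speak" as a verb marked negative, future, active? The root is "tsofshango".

ugatsofshango

Attach voice active e- → etsofshango.
polarity = negative: zero marking, form stays etsofshango.
Attach tense future ig- (before vowel 'e') → igetsofshango.
Apply vowel harmony: igetsofshango → ugatsofshango.
Vowel deletion: no change.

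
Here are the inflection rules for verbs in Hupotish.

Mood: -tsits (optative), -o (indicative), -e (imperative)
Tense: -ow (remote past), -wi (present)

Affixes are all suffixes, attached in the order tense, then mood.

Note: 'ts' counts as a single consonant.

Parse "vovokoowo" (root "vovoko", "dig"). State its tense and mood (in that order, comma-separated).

Segment: vovoko-ow-o.
tense: -ow → remote past.
mood: -o → indicative.

remote past, indicative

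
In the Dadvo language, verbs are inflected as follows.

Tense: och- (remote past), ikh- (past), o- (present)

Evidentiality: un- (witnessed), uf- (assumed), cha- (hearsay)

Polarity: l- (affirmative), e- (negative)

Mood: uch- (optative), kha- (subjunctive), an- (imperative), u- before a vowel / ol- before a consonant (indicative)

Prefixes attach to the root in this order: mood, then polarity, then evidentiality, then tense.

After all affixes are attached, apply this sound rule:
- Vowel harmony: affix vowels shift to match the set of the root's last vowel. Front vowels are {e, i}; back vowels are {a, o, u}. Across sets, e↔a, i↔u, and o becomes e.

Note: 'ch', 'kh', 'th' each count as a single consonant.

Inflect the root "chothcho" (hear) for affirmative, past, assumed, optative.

ukhufluchchothcho

Attach mood optative uch- → uchchothcho.
Attach polarity affirmative l- → luchchothcho.
Attach evidentiality assumed uf- → ufluchchothcho.
Attach tense past ikh- → ikhufluchchothcho.
Apply vowel harmony: ikhufluchchothcho → ukhufluchchothcho.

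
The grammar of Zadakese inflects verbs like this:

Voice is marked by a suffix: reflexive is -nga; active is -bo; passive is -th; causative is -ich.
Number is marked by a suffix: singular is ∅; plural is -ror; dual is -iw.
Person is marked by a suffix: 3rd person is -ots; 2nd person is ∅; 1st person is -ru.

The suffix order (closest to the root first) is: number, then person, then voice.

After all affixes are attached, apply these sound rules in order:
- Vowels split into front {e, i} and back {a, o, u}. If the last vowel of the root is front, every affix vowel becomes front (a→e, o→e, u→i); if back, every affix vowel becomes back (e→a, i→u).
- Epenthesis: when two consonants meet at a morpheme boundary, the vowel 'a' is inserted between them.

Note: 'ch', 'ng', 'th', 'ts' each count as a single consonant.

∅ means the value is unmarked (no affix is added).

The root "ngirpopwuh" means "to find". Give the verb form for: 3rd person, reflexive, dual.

Attach number dual -iw → ngirpopwuhiw.
Attach person 3rd person -ots → ngirpopwuhiwots.
Attach voice reflexive -nga → ngirpopwuhiwotsnga.
Apply vowel harmony: ngirpopwuhiwotsnga → ngirpopwuhuwotsnga.
Apply epenthesis: ngirpopwuhuwotsnga → ngirpopwuhuwotsanga.

ngirpopwuhuwotsanga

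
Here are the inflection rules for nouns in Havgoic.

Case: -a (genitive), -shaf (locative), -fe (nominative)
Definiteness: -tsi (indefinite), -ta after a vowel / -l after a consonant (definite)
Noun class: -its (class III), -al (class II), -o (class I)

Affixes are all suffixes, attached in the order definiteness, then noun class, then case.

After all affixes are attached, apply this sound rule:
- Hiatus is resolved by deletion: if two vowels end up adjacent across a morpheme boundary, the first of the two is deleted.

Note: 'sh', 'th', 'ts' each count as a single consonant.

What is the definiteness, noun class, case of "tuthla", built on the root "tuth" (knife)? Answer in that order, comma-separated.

definite, class I, genitive

Segment: tuth-l-o-a.
definiteness: -ta/l → definite.
noun class: -o → class I.
case: -a → genitive.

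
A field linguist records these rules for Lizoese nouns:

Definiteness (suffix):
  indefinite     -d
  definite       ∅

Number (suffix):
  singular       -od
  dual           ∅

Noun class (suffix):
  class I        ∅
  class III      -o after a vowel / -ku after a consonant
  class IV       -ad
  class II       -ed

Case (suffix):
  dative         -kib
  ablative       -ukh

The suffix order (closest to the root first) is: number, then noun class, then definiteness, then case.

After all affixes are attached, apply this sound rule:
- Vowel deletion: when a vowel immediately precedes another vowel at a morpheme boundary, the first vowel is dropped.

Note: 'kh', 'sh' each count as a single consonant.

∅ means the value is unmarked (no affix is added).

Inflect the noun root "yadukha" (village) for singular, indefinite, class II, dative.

yadukhodeddkib

Attach number singular -od → yadukhaod.
Attach noun class class II -ed → yadukhaoded.
Attach definiteness indefinite -d → yadukhaodedd.
Attach case dative -kib → yadukhaodeddkib.
Apply vowel deletion: yadukhaodeddkib → yadukhodeddkib.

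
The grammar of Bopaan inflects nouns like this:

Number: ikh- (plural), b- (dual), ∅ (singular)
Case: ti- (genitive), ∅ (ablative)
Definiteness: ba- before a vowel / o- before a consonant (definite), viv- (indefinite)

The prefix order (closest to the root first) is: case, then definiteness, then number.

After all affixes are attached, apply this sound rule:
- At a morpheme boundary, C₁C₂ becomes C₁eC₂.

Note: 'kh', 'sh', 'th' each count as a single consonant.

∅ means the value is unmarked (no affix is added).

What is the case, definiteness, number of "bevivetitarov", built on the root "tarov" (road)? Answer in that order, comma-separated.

Segment: b-viv-ti-tarov.
case: ti- → genitive.
definiteness: viv- → indefinite.
number: b- → dual.

genitive, indefinite, dual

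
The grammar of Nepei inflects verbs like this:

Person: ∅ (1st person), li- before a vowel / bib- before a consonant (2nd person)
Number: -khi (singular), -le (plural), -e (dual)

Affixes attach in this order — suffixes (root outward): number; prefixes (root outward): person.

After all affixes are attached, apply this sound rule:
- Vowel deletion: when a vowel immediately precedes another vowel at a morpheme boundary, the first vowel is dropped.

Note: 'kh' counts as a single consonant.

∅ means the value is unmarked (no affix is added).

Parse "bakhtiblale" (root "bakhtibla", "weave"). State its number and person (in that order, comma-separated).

Segment: bakhtibla-le.
number: -le → plural.
person: ∅ → 1st person.

plural, 1st person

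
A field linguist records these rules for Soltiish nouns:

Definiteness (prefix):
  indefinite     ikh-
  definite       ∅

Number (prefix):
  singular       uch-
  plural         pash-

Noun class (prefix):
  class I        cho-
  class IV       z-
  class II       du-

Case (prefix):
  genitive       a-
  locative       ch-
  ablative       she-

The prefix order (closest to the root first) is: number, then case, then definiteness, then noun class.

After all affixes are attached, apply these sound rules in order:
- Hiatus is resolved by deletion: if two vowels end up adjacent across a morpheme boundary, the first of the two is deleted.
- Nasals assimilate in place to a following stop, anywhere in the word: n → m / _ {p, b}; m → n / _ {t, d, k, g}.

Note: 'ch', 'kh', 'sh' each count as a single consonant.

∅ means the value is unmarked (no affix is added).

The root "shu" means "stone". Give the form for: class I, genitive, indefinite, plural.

chikhapashshu

Attach number plural pash- → pashshu.
Attach case genitive a- → apashshu.
Attach definiteness indefinite ikh- → ikhapashshu.
Attach noun class class I cho- → choikhapashshu.
Apply vowel deletion: choikhapashshu → chikhapashshu.
Nasal assimilation: no change.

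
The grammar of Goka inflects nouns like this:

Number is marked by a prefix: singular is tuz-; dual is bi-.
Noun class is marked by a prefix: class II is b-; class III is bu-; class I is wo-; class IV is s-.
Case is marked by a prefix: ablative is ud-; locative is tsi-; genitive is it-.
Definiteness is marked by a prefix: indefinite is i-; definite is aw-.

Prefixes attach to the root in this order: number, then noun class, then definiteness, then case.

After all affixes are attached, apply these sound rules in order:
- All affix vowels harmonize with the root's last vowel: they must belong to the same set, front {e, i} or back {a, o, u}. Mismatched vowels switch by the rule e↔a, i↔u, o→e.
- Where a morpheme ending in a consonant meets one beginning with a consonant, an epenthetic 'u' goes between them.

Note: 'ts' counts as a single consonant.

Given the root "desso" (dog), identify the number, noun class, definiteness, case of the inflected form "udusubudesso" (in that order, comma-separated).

dual, class IV, indefinite, ablative

Segment: ud-i-s-bi-desso.
number: bi- → dual.
noun class: s- → class IV.
definiteness: i- → indefinite.
case: ud- → ablative.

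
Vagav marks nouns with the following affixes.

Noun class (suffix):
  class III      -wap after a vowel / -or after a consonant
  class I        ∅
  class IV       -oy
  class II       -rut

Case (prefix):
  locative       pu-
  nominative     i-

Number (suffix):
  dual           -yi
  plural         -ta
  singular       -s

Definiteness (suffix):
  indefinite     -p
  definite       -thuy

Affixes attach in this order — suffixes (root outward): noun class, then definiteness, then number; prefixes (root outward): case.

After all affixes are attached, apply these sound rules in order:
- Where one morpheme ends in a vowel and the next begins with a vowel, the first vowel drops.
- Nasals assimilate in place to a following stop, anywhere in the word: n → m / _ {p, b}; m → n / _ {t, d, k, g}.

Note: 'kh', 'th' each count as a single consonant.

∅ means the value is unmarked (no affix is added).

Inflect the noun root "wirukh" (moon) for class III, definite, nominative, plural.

iwirukhorthuyta

Attach case nominative i- → iwirukh.
Attach noun class class III -or (after consonant 'kh') → iwirukhor.
Attach definiteness definite -thuy → iwirukhorthuy.
Attach number plural -ta → iwirukhorthuyta.
Vowel deletion: no change.
Nasal assimilation: no change.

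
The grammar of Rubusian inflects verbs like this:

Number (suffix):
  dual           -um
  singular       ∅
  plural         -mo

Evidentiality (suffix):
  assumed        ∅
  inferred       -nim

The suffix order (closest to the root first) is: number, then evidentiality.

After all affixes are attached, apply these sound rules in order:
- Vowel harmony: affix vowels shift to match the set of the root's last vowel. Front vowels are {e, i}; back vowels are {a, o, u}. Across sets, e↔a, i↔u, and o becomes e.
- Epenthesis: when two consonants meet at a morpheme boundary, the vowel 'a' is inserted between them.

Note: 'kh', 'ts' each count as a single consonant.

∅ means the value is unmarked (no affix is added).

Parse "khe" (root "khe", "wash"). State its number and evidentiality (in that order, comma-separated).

singular, assumed

Segment: khe.
number: ∅ → singular.
evidentiality: ∅ → assumed.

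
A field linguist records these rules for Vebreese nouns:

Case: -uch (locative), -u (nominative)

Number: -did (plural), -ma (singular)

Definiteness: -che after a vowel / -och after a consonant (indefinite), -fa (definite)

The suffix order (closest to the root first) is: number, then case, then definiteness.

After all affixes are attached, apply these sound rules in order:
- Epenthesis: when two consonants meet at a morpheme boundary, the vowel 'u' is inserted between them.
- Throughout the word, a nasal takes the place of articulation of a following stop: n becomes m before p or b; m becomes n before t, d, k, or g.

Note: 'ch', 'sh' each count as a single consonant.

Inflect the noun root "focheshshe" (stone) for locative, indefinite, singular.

Attach number singular -ma → focheshshema.
Attach case locative -uch → focheshshemauch.
Attach definiteness indefinite -och (after consonant 'ch') → focheshshemauchoch.
Epenthesis: no change.
Nasal assimilation: no change.

focheshshemauchoch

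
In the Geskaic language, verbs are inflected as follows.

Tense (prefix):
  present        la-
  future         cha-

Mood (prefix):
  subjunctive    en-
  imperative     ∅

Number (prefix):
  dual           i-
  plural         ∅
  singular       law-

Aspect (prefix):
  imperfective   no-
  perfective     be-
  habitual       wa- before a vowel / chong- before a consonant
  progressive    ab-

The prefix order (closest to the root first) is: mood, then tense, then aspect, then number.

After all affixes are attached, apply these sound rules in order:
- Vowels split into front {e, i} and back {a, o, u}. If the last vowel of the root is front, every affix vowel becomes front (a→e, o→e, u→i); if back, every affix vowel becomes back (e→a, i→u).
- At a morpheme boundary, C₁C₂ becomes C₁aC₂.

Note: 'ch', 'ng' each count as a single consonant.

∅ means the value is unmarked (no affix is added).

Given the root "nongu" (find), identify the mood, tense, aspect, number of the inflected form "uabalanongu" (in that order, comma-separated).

imperative, present, progressive, dual

Segment: i-ab-la-nongu.
mood: ∅ → imperative.
tense: la- → present.
aspect: ab- → progressive.
number: i- → dual.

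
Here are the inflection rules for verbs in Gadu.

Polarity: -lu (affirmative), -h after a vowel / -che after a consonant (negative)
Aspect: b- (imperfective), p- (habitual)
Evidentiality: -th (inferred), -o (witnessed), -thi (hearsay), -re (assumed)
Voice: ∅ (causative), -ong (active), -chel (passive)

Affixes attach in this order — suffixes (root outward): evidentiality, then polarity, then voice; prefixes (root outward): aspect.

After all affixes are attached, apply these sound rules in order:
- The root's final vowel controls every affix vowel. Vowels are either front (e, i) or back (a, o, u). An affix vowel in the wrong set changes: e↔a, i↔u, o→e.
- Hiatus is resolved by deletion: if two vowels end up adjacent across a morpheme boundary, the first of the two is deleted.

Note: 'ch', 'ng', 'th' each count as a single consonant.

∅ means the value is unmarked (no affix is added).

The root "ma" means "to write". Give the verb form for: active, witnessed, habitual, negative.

Attach evidentiality witnessed -o → mao.
Attach polarity negative -h (after vowel 'o') → maoh.
Attach aspect habitual p- → pmaoh.
Attach voice active -ong → pmaohong.
Vowel harmony: no change.
Apply vowel deletion: pmaohong → pmohong.

pmohong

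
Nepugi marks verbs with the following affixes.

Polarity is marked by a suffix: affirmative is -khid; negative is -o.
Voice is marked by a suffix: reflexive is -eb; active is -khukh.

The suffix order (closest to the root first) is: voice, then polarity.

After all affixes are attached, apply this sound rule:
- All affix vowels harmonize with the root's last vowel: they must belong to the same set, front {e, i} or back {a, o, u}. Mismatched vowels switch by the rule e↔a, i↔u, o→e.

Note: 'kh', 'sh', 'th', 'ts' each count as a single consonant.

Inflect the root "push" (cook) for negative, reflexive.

pushabo

Attach voice reflexive -eb → pusheb.
Attach polarity negative -o → pushebo.
Apply vowel harmony: pushebo → pushabo.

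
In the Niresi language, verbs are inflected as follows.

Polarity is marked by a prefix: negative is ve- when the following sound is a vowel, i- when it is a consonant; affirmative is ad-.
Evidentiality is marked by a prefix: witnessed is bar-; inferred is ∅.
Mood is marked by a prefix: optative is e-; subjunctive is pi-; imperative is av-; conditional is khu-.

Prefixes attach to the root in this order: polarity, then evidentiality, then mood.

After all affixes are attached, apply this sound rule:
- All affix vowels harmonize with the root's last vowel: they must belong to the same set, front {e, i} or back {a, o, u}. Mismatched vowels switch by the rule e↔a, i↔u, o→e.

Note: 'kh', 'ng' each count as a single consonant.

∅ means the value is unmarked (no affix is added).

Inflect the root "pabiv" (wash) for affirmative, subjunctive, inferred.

Attach polarity affirmative ad- → adpabiv.
evidentiality = inferred: zero marking, form stays adpabiv.
Attach mood subjunctive pi- → piadpabiv.
Apply vowel harmony: piadpabiv → piedpabiv.

piedpabiv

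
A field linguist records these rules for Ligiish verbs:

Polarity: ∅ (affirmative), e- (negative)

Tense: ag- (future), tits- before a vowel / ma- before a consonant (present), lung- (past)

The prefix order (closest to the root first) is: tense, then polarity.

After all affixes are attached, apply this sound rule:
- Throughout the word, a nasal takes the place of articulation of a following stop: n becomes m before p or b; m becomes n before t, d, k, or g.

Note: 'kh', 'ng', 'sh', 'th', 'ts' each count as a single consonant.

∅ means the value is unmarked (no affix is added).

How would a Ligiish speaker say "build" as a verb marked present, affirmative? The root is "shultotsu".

mashultotsu

Attach tense present ma- (before consonant 'sh') → mashultotsu.
polarity = affirmative: zero marking, form stays mashultotsu.
Nasal assimilation: no change.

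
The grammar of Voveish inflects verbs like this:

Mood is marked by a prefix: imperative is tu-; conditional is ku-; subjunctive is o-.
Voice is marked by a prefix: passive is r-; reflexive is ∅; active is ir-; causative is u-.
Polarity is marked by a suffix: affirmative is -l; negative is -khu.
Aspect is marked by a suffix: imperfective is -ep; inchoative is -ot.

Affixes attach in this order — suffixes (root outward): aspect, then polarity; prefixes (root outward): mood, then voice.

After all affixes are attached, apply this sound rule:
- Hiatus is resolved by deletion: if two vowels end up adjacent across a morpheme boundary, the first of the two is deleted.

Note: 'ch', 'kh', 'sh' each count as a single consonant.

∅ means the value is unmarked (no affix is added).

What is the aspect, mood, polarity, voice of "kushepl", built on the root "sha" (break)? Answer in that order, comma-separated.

Segment: ku-sha-ep-l.
aspect: -ep → imperfective.
mood: ku- → conditional.
polarity: -l → affirmative.
voice: ∅ → reflexive.

imperfective, conditional, affirmative, reflexive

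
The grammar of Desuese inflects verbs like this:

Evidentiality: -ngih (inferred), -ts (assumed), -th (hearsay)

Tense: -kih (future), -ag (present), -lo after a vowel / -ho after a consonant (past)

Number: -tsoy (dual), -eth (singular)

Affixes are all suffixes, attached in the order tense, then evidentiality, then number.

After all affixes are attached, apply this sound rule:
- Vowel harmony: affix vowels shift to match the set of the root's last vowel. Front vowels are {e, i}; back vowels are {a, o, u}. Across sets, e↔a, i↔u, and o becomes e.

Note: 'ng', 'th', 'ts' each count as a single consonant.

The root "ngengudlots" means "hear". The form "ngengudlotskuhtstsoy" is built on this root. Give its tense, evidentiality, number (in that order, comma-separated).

Segment: ngengudlots-kih-ts-tsoy.
tense: -kih → future.
evidentiality: -ts → assumed.
number: -tsoy → dual.

future, assumed, dual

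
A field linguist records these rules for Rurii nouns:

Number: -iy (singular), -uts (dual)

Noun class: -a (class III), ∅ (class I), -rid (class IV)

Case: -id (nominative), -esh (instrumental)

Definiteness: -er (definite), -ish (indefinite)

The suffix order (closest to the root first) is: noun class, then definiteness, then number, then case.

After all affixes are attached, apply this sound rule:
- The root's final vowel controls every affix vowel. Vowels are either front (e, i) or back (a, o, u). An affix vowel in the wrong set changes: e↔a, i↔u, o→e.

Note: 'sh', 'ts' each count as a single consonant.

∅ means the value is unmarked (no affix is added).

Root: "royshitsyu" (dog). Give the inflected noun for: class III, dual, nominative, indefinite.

Attach noun class class III -a → royshitsyua.
Attach definiteness indefinite -ish → royshitsyuaish.
Attach number dual -uts → royshitsyuaishuts.
Attach case nominative -id → royshitsyuaishutsid.
Apply vowel harmony: royshitsyuaishutsid → royshitsyuaushutsud.

royshitsyuaushutsud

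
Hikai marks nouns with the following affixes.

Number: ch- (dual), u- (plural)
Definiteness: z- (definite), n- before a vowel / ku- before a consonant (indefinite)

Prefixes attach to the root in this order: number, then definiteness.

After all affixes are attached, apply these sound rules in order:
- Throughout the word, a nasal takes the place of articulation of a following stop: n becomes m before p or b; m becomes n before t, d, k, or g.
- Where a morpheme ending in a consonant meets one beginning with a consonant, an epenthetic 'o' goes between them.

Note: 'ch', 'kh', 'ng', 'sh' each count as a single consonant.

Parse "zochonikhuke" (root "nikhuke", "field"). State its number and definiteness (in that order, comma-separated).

dual, definite

Segment: z-ch-nikhuke.
number: ch- → dual.
definiteness: z- → definite.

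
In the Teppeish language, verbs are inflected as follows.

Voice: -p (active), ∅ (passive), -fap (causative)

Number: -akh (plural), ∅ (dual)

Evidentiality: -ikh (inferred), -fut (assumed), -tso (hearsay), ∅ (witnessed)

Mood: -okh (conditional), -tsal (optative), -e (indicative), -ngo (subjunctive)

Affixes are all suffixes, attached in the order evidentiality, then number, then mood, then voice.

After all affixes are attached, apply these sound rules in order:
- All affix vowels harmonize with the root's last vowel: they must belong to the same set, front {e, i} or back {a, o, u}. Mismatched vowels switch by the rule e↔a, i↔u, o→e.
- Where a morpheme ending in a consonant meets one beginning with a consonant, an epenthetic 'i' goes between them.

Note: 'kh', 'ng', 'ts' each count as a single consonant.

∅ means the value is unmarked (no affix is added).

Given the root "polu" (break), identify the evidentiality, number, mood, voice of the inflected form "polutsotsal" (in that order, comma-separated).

hearsay, dual, optative, passive

Segment: polu-tso-tsal.
evidentiality: -tso → hearsay.
number: ∅ → dual.
mood: -tsal → optative.
voice: ∅ → passive.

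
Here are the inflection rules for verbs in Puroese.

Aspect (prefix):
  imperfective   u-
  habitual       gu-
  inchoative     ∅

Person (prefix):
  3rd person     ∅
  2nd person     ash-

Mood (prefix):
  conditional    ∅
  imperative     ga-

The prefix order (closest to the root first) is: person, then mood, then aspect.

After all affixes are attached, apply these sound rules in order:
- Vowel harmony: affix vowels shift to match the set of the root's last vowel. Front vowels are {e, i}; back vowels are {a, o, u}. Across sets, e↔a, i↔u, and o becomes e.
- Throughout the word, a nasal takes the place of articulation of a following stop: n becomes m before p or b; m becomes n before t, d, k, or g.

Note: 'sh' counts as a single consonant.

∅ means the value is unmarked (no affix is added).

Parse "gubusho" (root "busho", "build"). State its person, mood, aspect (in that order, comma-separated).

3rd person, conditional, habitual

Segment: gu-busho.
person: ∅ → 3rd person.
mood: ∅ → conditional.
aspect: gu- → habitual.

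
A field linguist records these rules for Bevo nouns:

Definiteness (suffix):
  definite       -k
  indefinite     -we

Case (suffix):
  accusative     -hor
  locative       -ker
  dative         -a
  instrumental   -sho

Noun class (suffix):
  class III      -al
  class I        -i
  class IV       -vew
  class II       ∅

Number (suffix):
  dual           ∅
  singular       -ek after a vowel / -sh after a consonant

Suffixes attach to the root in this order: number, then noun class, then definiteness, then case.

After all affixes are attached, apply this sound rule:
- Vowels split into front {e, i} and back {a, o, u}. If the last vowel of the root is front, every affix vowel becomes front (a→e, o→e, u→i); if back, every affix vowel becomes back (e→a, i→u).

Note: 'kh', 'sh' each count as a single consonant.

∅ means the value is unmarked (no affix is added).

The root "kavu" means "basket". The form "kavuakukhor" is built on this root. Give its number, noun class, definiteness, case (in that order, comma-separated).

singular, class I, definite, accusative

Segment: kavu-ek-i-k-hor.
number: -ek/sh → singular.
noun class: -i → class I.
definiteness: -k → definite.
case: -hor → accusative.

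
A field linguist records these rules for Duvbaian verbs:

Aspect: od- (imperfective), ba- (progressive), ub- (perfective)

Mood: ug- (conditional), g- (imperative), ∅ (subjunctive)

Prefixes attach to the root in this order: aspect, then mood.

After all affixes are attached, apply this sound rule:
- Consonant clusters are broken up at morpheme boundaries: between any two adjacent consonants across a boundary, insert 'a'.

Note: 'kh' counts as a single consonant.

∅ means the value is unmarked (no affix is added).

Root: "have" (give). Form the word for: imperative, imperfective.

godahave

Attach aspect imperfective od- → odhave.
Attach mood imperative g- → godhave.
Apply epenthesis: godhave → godahave.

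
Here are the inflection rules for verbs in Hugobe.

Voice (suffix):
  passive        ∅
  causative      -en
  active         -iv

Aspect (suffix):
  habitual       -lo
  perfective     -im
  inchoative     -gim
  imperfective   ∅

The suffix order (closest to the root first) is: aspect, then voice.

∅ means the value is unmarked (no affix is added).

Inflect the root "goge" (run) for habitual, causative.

Attach aspect habitual -lo → gogelo.
Attach voice causative -en → gogeloen.

gogeloen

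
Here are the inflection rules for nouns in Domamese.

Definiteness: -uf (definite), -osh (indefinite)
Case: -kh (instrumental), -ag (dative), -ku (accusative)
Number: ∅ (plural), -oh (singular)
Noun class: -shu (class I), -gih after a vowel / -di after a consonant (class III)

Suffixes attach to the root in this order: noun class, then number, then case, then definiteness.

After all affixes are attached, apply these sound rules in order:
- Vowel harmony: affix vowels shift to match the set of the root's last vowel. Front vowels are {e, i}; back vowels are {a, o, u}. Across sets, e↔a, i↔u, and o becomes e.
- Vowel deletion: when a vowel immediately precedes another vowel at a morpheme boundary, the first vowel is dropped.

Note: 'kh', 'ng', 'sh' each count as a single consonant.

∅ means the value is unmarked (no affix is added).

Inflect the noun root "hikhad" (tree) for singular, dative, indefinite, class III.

hikhaddohagosh

Attach noun class class III -di (after consonant 'd') → hikhaddi.
Attach number singular -oh → hikhaddioh.
Attach case dative -ag → hikhaddiohag.
Attach definiteness indefinite -osh → hikhaddiohagosh.
Apply vowel harmony: hikhaddiohagosh → hikhadduohagosh.
Apply vowel deletion: hikhadduohagosh → hikhaddohagosh.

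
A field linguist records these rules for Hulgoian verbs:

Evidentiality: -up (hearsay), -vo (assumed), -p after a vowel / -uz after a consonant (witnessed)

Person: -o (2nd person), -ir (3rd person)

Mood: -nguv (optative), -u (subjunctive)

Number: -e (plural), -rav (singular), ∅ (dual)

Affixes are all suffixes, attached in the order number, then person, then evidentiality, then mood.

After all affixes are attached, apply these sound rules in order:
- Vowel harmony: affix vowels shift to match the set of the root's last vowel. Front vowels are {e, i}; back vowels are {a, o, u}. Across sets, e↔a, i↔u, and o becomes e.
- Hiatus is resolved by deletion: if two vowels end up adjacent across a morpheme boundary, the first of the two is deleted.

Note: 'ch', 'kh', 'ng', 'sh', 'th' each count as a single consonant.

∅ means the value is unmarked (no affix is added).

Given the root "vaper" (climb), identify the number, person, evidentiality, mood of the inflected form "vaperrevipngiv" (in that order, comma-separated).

Segment: vaper-rav-o-up-nguv.
number: -rav → singular.
person: -o → 2nd person.
evidentiality: -up → hearsay.
mood: -nguv → optative.

singular, 2nd person, hearsay, optative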